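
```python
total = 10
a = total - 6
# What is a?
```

Trace (tracking a):
total = 10  # -> total = 10
a = total - 6  # -> a = 4

Answer: 4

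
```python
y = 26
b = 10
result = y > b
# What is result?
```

Trace (tracking result):
y = 26  # -> y = 26
b = 10  # -> b = 10
result = y > b  # -> result = True

Answer: True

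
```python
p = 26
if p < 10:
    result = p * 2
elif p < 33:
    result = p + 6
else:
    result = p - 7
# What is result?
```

Trace (tracking result):
p = 26  # -> p = 26
if p < 10:  # condition is False
elif p < 33:  # condition is True
    result = p + 6  # -> result = 32

Answer: 32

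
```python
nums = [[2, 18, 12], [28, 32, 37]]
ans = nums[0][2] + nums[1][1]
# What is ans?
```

Answer: 44

Derivation:
Trace (tracking ans):
nums = [[2, 18, 12], [28, 32, 37]]  # -> nums = [[2, 18, 12], [28, 32, 37]]
ans = nums[0][2] + nums[1][1]  # -> ans = 44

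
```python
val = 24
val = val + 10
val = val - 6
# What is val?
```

Trace (tracking val):
val = 24  # -> val = 24
val = val + 10  # -> val = 34
val = val - 6  # -> val = 28

Answer: 28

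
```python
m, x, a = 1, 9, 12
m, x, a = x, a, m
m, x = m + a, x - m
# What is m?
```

Answer: 10

Derivation:
Trace (tracking m):
m, x, a = (1, 9, 12)  # -> m = 1, x = 9, a = 12
m, x, a = (x, a, m)  # -> m = 9, x = 12, a = 1
m, x = (m + a, x - m)  # -> m = 10, x = 3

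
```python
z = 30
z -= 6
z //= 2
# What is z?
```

Answer: 12

Derivation:
Trace (tracking z):
z = 30  # -> z = 30
z -= 6  # -> z = 24
z //= 2  # -> z = 12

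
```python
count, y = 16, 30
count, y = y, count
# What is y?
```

Answer: 16

Derivation:
Trace (tracking y):
count, y = (16, 30)  # -> count = 16, y = 30
count, y = (y, count)  # -> count = 30, y = 16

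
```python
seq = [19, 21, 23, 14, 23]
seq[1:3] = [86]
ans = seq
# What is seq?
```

Trace (tracking seq):
seq = [19, 21, 23, 14, 23]  # -> seq = [19, 21, 23, 14, 23]
seq[1:3] = [86]  # -> seq = [19, 86, 14, 23]
ans = seq  # -> ans = [19, 86, 14, 23]

Answer: [19, 86, 14, 23]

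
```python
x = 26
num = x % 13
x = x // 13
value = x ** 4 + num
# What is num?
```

Answer: 0

Derivation:
Trace (tracking num):
x = 26  # -> x = 26
num = x % 13  # -> num = 0
x = x // 13  # -> x = 2
value = x ** 4 + num  # -> value = 16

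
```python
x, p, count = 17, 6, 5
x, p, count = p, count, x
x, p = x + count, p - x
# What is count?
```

Answer: 17

Derivation:
Trace (tracking count):
x, p, count = (17, 6, 5)  # -> x = 17, p = 6, count = 5
x, p, count = (p, count, x)  # -> x = 6, p = 5, count = 17
x, p = (x + count, p - x)  # -> x = 23, p = -1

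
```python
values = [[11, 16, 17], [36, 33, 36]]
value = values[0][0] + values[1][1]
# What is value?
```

Answer: 44

Derivation:
Trace (tracking value):
values = [[11, 16, 17], [36, 33, 36]]  # -> values = [[11, 16, 17], [36, 33, 36]]
value = values[0][0] + values[1][1]  # -> value = 44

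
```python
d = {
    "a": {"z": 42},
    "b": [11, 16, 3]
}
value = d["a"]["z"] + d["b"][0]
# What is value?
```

Answer: 53

Derivation:
Trace (tracking value):
d = {'a': {'z': 42}, 'b': [11, 16, 3]}  # -> d = {'a': {'z': 42}, 'b': [11, 16, 3]}
value = d['a']['z'] + d['b'][0]  # -> value = 53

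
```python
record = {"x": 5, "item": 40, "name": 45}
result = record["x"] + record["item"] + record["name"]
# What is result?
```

Trace (tracking result):
record = {'x': 5, 'item': 40, 'name': 45}  # -> record = {'x': 5, 'item': 40, 'name': 45}
result = record['x'] + record['item'] + record['name']  # -> result = 90

Answer: 90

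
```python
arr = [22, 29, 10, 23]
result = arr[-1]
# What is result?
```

Answer: 23

Derivation:
Trace (tracking result):
arr = [22, 29, 10, 23]  # -> arr = [22, 29, 10, 23]
result = arr[-1]  # -> result = 23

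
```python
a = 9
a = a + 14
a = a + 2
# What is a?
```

Trace (tracking a):
a = 9  # -> a = 9
a = a + 14  # -> a = 23
a = a + 2  # -> a = 25

Answer: 25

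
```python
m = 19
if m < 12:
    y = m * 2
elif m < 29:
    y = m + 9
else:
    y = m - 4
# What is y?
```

Trace (tracking y):
m = 19  # -> m = 19
if m < 12:  # condition is False
elif m < 29:  # condition is True
    y = m + 9  # -> y = 28

Answer: 28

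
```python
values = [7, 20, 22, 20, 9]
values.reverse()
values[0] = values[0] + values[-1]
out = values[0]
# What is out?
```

Trace (tracking out):
values = [7, 20, 22, 20, 9]  # -> values = [7, 20, 22, 20, 9]
values.reverse()  # -> values = [9, 20, 22, 20, 7]
values[0] = values[0] + values[-1]  # -> values = [16, 20, 22, 20, 7]
out = values[0]  # -> out = 16

Answer: 16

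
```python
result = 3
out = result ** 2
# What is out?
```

Answer: 9

Derivation:
Trace (tracking out):
result = 3  # -> result = 3
out = result ** 2  # -> out = 9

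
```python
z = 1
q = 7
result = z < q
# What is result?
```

Trace (tracking result):
z = 1  # -> z = 1
q = 7  # -> q = 7
result = z < q  # -> result = True

Answer: True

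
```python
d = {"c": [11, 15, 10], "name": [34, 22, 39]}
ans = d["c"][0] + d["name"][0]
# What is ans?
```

Answer: 45

Derivation:
Trace (tracking ans):
d = {'c': [11, 15, 10], 'name': [34, 22, 39]}  # -> d = {'c': [11, 15, 10], 'name': [34, 22, 39]}
ans = d['c'][0] + d['name'][0]  # -> ans = 45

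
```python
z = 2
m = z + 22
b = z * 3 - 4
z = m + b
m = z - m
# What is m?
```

Answer: 2

Derivation:
Trace (tracking m):
z = 2  # -> z = 2
m = z + 22  # -> m = 24
b = z * 3 - 4  # -> b = 2
z = m + b  # -> z = 26
m = z - m  # -> m = 2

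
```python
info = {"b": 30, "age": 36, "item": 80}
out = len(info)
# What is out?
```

Trace (tracking out):
info = {'b': 30, 'age': 36, 'item': 80}  # -> info = {'b': 30, 'age': 36, 'item': 80}
out = len(info)  # -> out = 3

Answer: 3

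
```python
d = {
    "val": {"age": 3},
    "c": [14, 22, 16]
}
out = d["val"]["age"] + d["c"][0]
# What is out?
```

Trace (tracking out):
d = {'val': {'age': 3}, 'c': [14, 22, 16]}  # -> d = {'val': {'age': 3}, 'c': [14, 22, 16]}
out = d['val']['age'] + d['c'][0]  # -> out = 17

Answer: 17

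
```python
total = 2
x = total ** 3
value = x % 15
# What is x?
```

Trace (tracking x):
total = 2  # -> total = 2
x = total ** 3  # -> x = 8
value = x % 15  # -> value = 8

Answer: 8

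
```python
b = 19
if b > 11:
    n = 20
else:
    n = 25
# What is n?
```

Trace (tracking n):
b = 19  # -> b = 19
if b > 11:  # condition is True
    n = 20  # -> n = 20

Answer: 20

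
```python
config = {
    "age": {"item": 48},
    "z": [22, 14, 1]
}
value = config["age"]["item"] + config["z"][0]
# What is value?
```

Answer: 70

Derivation:
Trace (tracking value):
config = {'age': {'item': 48}, 'z': [22, 14, 1]}  # -> config = {'age': {'item': 48}, 'z': [22, 14, 1]}
value = config['age']['item'] + config['z'][0]  # -> value = 70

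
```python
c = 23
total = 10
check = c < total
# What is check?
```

Answer: False

Derivation:
Trace (tracking check):
c = 23  # -> c = 23
total = 10  # -> total = 10
check = c < total  # -> check = False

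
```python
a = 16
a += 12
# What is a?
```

Answer: 28

Derivation:
Trace (tracking a):
a = 16  # -> a = 16
a += 12  # -> a = 28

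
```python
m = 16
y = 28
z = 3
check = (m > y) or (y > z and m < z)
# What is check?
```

Answer: False

Derivation:
Trace (tracking check):
m = 16  # -> m = 16
y = 28  # -> y = 28
z = 3  # -> z = 3
check = m > y or (y > z and m < z)  # -> check = False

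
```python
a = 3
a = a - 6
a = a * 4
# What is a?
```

Trace (tracking a):
a = 3  # -> a = 3
a = a - 6  # -> a = -3
a = a * 4  # -> a = -12

Answer: -12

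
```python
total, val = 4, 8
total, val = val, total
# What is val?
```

Trace (tracking val):
total, val = (4, 8)  # -> total = 4, val = 8
total, val = (val, total)  # -> total = 8, val = 4

Answer: 4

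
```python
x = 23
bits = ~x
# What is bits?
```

Answer: -24

Derivation:
Trace (tracking bits):
x = 23  # -> x = 23
bits = ~x  # -> bits = -24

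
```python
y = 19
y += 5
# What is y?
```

Trace (tracking y):
y = 19  # -> y = 19
y += 5  # -> y = 24

Answer: 24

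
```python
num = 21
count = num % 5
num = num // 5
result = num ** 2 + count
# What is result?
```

Trace (tracking result):
num = 21  # -> num = 21
count = num % 5  # -> count = 1
num = num // 5  # -> num = 4
result = num ** 2 + count  # -> result = 17

Answer: 17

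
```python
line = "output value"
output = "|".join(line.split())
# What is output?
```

Answer: 'output|value'

Derivation:
Trace (tracking output):
line = 'output value'  # -> line = 'output value'
output = '|'.join(line.split())  # -> output = 'output|value'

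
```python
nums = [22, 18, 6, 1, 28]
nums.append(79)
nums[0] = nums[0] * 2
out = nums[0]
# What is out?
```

Trace (tracking out):
nums = [22, 18, 6, 1, 28]  # -> nums = [22, 18, 6, 1, 28]
nums.append(79)  # -> nums = [22, 18, 6, 1, 28, 79]
nums[0] = nums[0] * 2  # -> nums = [44, 18, 6, 1, 28, 79]
out = nums[0]  # -> out = 44

Answer: 44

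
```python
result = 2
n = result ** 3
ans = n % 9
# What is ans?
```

Answer: 8

Derivation:
Trace (tracking ans):
result = 2  # -> result = 2
n = result ** 3  # -> n = 8
ans = n % 9  # -> ans = 8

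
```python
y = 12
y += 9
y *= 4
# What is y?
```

Trace (tracking y):
y = 12  # -> y = 12
y += 9  # -> y = 21
y *= 4  # -> y = 84

Answer: 84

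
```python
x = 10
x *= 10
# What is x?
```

Trace (tracking x):
x = 10  # -> x = 10
x *= 10  # -> x = 100

Answer: 100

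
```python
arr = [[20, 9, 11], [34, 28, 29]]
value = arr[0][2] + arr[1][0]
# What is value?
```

Answer: 45

Derivation:
Trace (tracking value):
arr = [[20, 9, 11], [34, 28, 29]]  # -> arr = [[20, 9, 11], [34, 28, 29]]
value = arr[0][2] + arr[1][0]  # -> value = 45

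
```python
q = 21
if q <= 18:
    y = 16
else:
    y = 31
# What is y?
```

Trace (tracking y):
q = 21  # -> q = 21
if q <= 18:  # condition is False
else:
    y = 31  # -> y = 31

Answer: 31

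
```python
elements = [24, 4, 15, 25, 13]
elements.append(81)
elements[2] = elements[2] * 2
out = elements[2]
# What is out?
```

Trace (tracking out):
elements = [24, 4, 15, 25, 13]  # -> elements = [24, 4, 15, 25, 13]
elements.append(81)  # -> elements = [24, 4, 15, 25, 13, 81]
elements[2] = elements[2] * 2  # -> elements = [24, 4, 30, 25, 13, 81]
out = elements[2]  # -> out = 30

Answer: 30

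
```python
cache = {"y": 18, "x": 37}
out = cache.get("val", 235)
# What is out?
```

Answer: 235

Derivation:
Trace (tracking out):
cache = {'y': 18, 'x': 37}  # -> cache = {'y': 18, 'x': 37}
out = cache.get('val', 235)  # -> out = 235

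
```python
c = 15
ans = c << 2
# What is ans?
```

Trace (tracking ans):
c = 15  # -> c = 15
ans = c << 2  # -> ans = 60

Answer: 60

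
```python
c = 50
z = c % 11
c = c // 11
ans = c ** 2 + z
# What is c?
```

Trace (tracking c):
c = 50  # -> c = 50
z = c % 11  # -> z = 6
c = c // 11  # -> c = 4
ans = c ** 2 + z  # -> ans = 22

Answer: 4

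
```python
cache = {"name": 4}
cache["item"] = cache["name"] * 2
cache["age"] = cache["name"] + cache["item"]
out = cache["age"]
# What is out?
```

Trace (tracking out):
cache = {'name': 4}  # -> cache = {'name': 4}
cache['item'] = cache['name'] * 2  # -> cache = {'name': 4, 'item': 8}
cache['age'] = cache['name'] + cache['item']  # -> cache = {'name': 4, 'item': 8, 'age': 12}
out = cache['age']  # -> out = 12

Answer: 12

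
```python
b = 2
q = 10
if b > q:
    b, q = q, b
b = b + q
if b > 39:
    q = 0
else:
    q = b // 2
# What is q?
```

Trace (tracking q):
b = 2  # -> b = 2
q = 10  # -> q = 10
if b > q:  # condition is False
b = b + q  # -> b = 12
if b > 39:  # condition is False
else:
    q = b // 2  # -> q = 6

Answer: 6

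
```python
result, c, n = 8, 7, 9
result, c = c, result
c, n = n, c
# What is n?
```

Trace (tracking n):
result, c, n = (8, 7, 9)  # -> result = 8, c = 7, n = 9
result, c = (c, result)  # -> result = 7, c = 8
c, n = (n, c)  # -> c = 9, n = 8

Answer: 8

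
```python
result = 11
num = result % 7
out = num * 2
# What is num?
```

Answer: 4

Derivation:
Trace (tracking num):
result = 11  # -> result = 11
num = result % 7  # -> num = 4
out = num * 2  # -> out = 8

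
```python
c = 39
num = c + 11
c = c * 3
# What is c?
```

Answer: 117

Derivation:
Trace (tracking c):
c = 39  # -> c = 39
num = c + 11  # -> num = 50
c = c * 3  # -> c = 117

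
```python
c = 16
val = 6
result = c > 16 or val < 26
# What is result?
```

Trace (tracking result):
c = 16  # -> c = 16
val = 6  # -> val = 6
result = c > 16 or val < 26  # -> result = True

Answer: True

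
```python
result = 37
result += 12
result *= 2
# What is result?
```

Trace (tracking result):
result = 37  # -> result = 37
result += 12  # -> result = 49
result *= 2  # -> result = 98

Answer: 98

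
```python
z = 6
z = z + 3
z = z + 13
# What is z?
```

Answer: 22

Derivation:
Trace (tracking z):
z = 6  # -> z = 6
z = z + 3  # -> z = 9
z = z + 13  # -> z = 22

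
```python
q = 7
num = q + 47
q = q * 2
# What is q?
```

Trace (tracking q):
q = 7  # -> q = 7
num = q + 47  # -> num = 54
q = q * 2  # -> q = 14

Answer: 14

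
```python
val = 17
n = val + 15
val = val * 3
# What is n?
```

Answer: 32

Derivation:
Trace (tracking n):
val = 17  # -> val = 17
n = val + 15  # -> n = 32
val = val * 3  # -> val = 51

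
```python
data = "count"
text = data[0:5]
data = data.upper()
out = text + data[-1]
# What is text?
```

Answer: 'count'

Derivation:
Trace (tracking text):
data = 'count'  # -> data = 'count'
text = data[0:5]  # -> text = 'count'
data = data.upper()  # -> data = 'COUNT'
out = text + data[-1]  # -> out = 'countT'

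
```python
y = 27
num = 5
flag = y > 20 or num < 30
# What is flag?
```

Answer: True

Derivation:
Trace (tracking flag):
y = 27  # -> y = 27
num = 5  # -> num = 5
flag = y > 20 or num < 30  # -> flag = True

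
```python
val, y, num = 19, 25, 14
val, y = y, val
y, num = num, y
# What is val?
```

Answer: 25

Derivation:
Trace (tracking val):
val, y, num = (19, 25, 14)  # -> val = 19, y = 25, num = 14
val, y = (y, val)  # -> val = 25, y = 19
y, num = (num, y)  # -> y = 14, num = 19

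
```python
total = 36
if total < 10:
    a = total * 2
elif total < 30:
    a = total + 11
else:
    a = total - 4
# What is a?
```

Answer: 32

Derivation:
Trace (tracking a):
total = 36  # -> total = 36
if total < 10:  # condition is False
elif total < 30:  # condition is False
else:
    a = total - 4  # -> a = 32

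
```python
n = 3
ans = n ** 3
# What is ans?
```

Answer: 27

Derivation:
Trace (tracking ans):
n = 3  # -> n = 3
ans = n ** 3  # -> ans = 27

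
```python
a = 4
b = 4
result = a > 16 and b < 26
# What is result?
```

Trace (tracking result):
a = 4  # -> a = 4
b = 4  # -> b = 4
result = a > 16 and b < 26  # -> result = False

Answer: False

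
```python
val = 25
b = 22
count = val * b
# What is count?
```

Answer: 550

Derivation:
Trace (tracking count):
val = 25  # -> val = 25
b = 22  # -> b = 22
count = val * b  # -> count = 550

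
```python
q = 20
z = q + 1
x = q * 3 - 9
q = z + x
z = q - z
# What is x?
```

Trace (tracking x):
q = 20  # -> q = 20
z = q + 1  # -> z = 21
x = q * 3 - 9  # -> x = 51
q = z + x  # -> q = 72
z = q - z  # -> z = 51

Answer: 51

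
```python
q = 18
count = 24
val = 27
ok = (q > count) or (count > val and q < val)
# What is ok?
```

Trace (tracking ok):
q = 18  # -> q = 18
count = 24  # -> count = 24
val = 27  # -> val = 27
ok = q > count or (count > val and q < val)  # -> ok = False

Answer: False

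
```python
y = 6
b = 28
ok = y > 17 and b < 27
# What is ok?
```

Answer: False

Derivation:
Trace (tracking ok):
y = 6  # -> y = 6
b = 28  # -> b = 28
ok = y > 17 and b < 27  # -> ok = False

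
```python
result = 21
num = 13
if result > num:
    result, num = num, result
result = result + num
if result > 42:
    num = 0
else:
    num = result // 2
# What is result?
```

Answer: 34

Derivation:
Trace (tracking result):
result = 21  # -> result = 21
num = 13  # -> num = 13
if result > num:  # condition is True
    result, num = (num, result)  # -> result = 13, num = 21
result = result + num  # -> result = 34
if result > 42:  # condition is False
else:
    num = result // 2  # -> num = 17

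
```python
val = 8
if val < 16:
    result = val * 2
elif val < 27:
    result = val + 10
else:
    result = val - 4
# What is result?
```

Answer: 16

Derivation:
Trace (tracking result):
val = 8  # -> val = 8
if val < 16:  # condition is True
    result = val * 2  # -> result = 16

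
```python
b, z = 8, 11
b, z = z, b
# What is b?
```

Trace (tracking b):
b, z = (8, 11)  # -> b = 8, z = 11
b, z = (z, b)  # -> b = 11, z = 8

Answer: 11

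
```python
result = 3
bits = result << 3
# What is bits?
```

Answer: 24

Derivation:
Trace (tracking bits):
result = 3  # -> result = 3
bits = result << 3  # -> bits = 24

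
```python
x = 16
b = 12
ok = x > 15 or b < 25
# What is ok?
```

Trace (tracking ok):
x = 16  # -> x = 16
b = 12  # -> b = 12
ok = x > 15 or b < 25  # -> ok = True

Answer: True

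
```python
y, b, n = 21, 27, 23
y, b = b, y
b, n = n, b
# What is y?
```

Answer: 27

Derivation:
Trace (tracking y):
y, b, n = (21, 27, 23)  # -> y = 21, b = 27, n = 23
y, b = (b, y)  # -> y = 27, b = 21
b, n = (n, b)  # -> b = 23, n = 21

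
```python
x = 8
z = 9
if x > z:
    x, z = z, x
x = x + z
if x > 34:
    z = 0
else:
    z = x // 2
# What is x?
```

Trace (tracking x):
x = 8  # -> x = 8
z = 9  # -> z = 9
if x > z:  # condition is False
x = x + z  # -> x = 17
if x > 34:  # condition is False
else:
    z = x // 2  # -> z = 8

Answer: 17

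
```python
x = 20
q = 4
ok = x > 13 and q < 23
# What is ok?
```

Answer: True

Derivation:
Trace (tracking ok):
x = 20  # -> x = 20
q = 4  # -> q = 4
ok = x > 13 and q < 23  # -> ok = True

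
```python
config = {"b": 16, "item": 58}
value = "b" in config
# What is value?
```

Trace (tracking value):
config = {'b': 16, 'item': 58}  # -> config = {'b': 16, 'item': 58}
value = 'b' in config  # -> value = True

Answer: True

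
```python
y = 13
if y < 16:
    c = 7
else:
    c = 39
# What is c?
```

Trace (tracking c):
y = 13  # -> y = 13
if y < 16:  # condition is True
    c = 7  # -> c = 7

Answer: 7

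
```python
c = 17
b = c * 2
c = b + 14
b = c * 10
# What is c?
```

Answer: 48

Derivation:
Trace (tracking c):
c = 17  # -> c = 17
b = c * 2  # -> b = 34
c = b + 14  # -> c = 48
b = c * 10  # -> b = 480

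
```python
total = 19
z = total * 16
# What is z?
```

Trace (tracking z):
total = 19  # -> total = 19
z = total * 16  # -> z = 304

Answer: 304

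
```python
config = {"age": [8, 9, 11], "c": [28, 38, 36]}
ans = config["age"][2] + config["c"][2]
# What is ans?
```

Trace (tracking ans):
config = {'age': [8, 9, 11], 'c': [28, 38, 36]}  # -> config = {'age': [8, 9, 11], 'c': [28, 38, 36]}
ans = config['age'][2] + config['c'][2]  # -> ans = 47

Answer: 47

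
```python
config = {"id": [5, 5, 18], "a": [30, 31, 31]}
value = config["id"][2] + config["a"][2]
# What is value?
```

Answer: 49

Derivation:
Trace (tracking value):
config = {'id': [5, 5, 18], 'a': [30, 31, 31]}  # -> config = {'id': [5, 5, 18], 'a': [30, 31, 31]}
value = config['id'][2] + config['a'][2]  # -> value = 49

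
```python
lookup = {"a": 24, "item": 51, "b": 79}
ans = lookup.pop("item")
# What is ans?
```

Trace (tracking ans):
lookup = {'a': 24, 'item': 51, 'b': 79}  # -> lookup = {'a': 24, 'item': 51, 'b': 79}
ans = lookup.pop('item')  # -> ans = 51

Answer: 51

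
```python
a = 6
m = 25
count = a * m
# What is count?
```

Trace (tracking count):
a = 6  # -> a = 6
m = 25  # -> m = 25
count = a * m  # -> count = 150

Answer: 150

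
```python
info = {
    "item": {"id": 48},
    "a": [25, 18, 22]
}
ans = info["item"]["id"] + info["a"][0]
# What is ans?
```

Answer: 73

Derivation:
Trace (tracking ans):
info = {'item': {'id': 48}, 'a': [25, 18, 22]}  # -> info = {'item': {'id': 48}, 'a': [25, 18, 22]}
ans = info['item']['id'] + info['a'][0]  # -> ans = 73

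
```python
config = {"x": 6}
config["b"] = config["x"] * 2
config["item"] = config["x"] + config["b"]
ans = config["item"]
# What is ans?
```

Trace (tracking ans):
config = {'x': 6}  # -> config = {'x': 6}
config['b'] = config['x'] * 2  # -> config = {'x': 6, 'b': 12}
config['item'] = config['x'] + config['b']  # -> config = {'x': 6, 'b': 12, 'item': 18}
ans = config['item']  # -> ans = 18

Answer: 18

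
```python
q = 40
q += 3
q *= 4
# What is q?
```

Trace (tracking q):
q = 40  # -> q = 40
q += 3  # -> q = 43
q *= 4  # -> q = 172

Answer: 172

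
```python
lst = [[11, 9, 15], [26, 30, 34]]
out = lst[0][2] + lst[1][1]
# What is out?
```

Trace (tracking out):
lst = [[11, 9, 15], [26, 30, 34]]  # -> lst = [[11, 9, 15], [26, 30, 34]]
out = lst[0][2] + lst[1][1]  # -> out = 45

Answer: 45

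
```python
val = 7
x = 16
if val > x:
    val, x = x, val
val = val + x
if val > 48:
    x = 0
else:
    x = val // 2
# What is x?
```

Trace (tracking x):
val = 7  # -> val = 7
x = 16  # -> x = 16
if val > x:  # condition is False
val = val + x  # -> val = 23
if val > 48:  # condition is False
else:
    x = val // 2  # -> x = 11

Answer: 11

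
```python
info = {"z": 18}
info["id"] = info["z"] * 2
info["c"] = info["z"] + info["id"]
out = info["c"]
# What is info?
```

Answer: {'z': 18, 'id': 36, 'c': 54}

Derivation:
Trace (tracking info):
info = {'z': 18}  # -> info = {'z': 18}
info['id'] = info['z'] * 2  # -> info = {'z': 18, 'id': 36}
info['c'] = info['z'] + info['id']  # -> info = {'z': 18, 'id': 36, 'c': 54}
out = info['c']  # -> out = 54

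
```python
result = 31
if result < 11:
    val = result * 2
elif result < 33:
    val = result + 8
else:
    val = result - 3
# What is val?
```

Trace (tracking val):
result = 31  # -> result = 31
if result < 11:  # condition is False
elif result < 33:  # condition is True
    val = result + 8  # -> val = 39

Answer: 39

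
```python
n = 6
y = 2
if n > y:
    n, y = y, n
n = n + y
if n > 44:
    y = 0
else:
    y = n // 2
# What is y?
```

Answer: 4

Derivation:
Trace (tracking y):
n = 6  # -> n = 6
y = 2  # -> y = 2
if n > y:  # condition is True
    n, y = (y, n)  # -> n = 2, y = 6
n = n + y  # -> n = 8
if n > 44:  # condition is False
else:
    y = n // 2  # -> y = 4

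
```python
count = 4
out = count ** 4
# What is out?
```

Answer: 256

Derivation:
Trace (tracking out):
count = 4  # -> count = 4
out = count ** 4  # -> out = 256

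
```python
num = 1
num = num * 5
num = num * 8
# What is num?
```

Answer: 40

Derivation:
Trace (tracking num):
num = 1  # -> num = 1
num = num * 5  # -> num = 5
num = num * 8  # -> num = 40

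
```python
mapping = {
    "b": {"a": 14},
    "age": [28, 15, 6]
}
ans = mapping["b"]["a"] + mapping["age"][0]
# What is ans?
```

Trace (tracking ans):
mapping = {'b': {'a': 14}, 'age': [28, 15, 6]}  # -> mapping = {'b': {'a': 14}, 'age': [28, 15, 6]}
ans = mapping['b']['a'] + mapping['age'][0]  # -> ans = 42

Answer: 42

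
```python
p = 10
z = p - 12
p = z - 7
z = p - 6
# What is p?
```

Trace (tracking p):
p = 10  # -> p = 10
z = p - 12  # -> z = -2
p = z - 7  # -> p = -9
z = p - 6  # -> z = -15

Answer: -9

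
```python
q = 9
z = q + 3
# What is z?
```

Trace (tracking z):
q = 9  # -> q = 9
z = q + 3  # -> z = 12

Answer: 12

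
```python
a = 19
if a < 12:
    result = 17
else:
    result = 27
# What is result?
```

Answer: 27

Derivation:
Trace (tracking result):
a = 19  # -> a = 19
if a < 12:  # condition is False
else:
    result = 27  # -> result = 27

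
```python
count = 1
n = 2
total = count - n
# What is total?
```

Answer: -1

Derivation:
Trace (tracking total):
count = 1  # -> count = 1
n = 2  # -> n = 2
total = count - n  # -> total = -1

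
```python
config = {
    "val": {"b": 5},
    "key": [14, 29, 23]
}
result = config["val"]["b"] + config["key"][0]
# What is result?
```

Answer: 19

Derivation:
Trace (tracking result):
config = {'val': {'b': 5}, 'key': [14, 29, 23]}  # -> config = {'val': {'b': 5}, 'key': [14, 29, 23]}
result = config['val']['b'] + config['key'][0]  # -> result = 19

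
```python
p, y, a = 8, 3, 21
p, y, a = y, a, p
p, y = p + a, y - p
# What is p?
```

Answer: 11

Derivation:
Trace (tracking p):
p, y, a = (8, 3, 21)  # -> p = 8, y = 3, a = 21
p, y, a = (y, a, p)  # -> p = 3, y = 21, a = 8
p, y = (p + a, y - p)  # -> p = 11, y = 18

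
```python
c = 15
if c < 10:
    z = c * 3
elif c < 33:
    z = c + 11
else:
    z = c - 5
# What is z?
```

Trace (tracking z):
c = 15  # -> c = 15
if c < 10:  # condition is False
elif c < 33:  # condition is True
    z = c + 11  # -> z = 26

Answer: 26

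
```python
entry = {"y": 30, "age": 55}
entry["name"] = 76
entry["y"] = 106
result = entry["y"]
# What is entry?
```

Trace (tracking entry):
entry = {'y': 30, 'age': 55}  # -> entry = {'y': 30, 'age': 55}
entry['name'] = 76  # -> entry = {'y': 30, 'age': 55, 'name': 76}
entry['y'] = 106  # -> entry = {'y': 106, 'age': 55, 'name': 76}
result = entry['y']  # -> result = 106

Answer: {'y': 106, 'age': 55, 'name': 76}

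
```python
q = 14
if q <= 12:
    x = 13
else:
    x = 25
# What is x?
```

Answer: 25

Derivation:
Trace (tracking x):
q = 14  # -> q = 14
if q <= 12:  # condition is False
else:
    x = 25  # -> x = 25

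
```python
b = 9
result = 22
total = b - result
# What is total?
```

Answer: -13

Derivation:
Trace (tracking total):
b = 9  # -> b = 9
result = 22  # -> result = 22
total = b - result  # -> total = -13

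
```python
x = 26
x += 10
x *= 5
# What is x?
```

Trace (tracking x):
x = 26  # -> x = 26
x += 10  # -> x = 36
x *= 5  # -> x = 180

Answer: 180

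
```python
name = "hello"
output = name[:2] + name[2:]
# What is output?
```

Trace (tracking output):
name = 'hello'  # -> name = 'hello'
output = name[:2] + name[2:]  # -> output = 'hello'

Answer: 'hello'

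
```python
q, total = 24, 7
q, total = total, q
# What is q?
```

Answer: 7

Derivation:
Trace (tracking q):
q, total = (24, 7)  # -> q = 24, total = 7
q, total = (total, q)  # -> q = 7, total = 24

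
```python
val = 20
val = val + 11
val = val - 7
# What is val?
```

Trace (tracking val):
val = 20  # -> val = 20
val = val + 11  # -> val = 31
val = val - 7  # -> val = 24

Answer: 24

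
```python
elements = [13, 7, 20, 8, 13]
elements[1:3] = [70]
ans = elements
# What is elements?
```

Trace (tracking elements):
elements = [13, 7, 20, 8, 13]  # -> elements = [13, 7, 20, 8, 13]
elements[1:3] = [70]  # -> elements = [13, 70, 8, 13]
ans = elements  # -> ans = [13, 70, 8, 13]

Answer: [13, 70, 8, 13]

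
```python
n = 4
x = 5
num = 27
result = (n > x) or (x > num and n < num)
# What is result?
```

Answer: False

Derivation:
Trace (tracking result):
n = 4  # -> n = 4
x = 5  # -> x = 5
num = 27  # -> num = 27
result = n > x or (x > num and n < num)  # -> result = False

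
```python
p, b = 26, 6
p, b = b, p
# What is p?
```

Trace (tracking p):
p, b = (26, 6)  # -> p = 26, b = 6
p, b = (b, p)  # -> p = 6, b = 26

Answer: 6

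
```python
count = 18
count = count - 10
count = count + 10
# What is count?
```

Answer: 18

Derivation:
Trace (tracking count):
count = 18  # -> count = 18
count = count - 10  # -> count = 8
count = count + 10  # -> count = 18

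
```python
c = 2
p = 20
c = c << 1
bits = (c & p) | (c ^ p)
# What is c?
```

Answer: 4

Derivation:
Trace (tracking c):
c = 2  # -> c = 2
p = 20  # -> p = 20
c = c << 1  # -> c = 4
bits = c & p | c ^ p  # -> bits = 20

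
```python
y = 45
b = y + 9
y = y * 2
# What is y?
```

Answer: 90

Derivation:
Trace (tracking y):
y = 45  # -> y = 45
b = y + 9  # -> b = 54
y = y * 2  # -> y = 90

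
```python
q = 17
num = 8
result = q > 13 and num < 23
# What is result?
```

Answer: True

Derivation:
Trace (tracking result):
q = 17  # -> q = 17
num = 8  # -> num = 8
result = q > 13 and num < 23  # -> result = True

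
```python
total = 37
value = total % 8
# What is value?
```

Trace (tracking value):
total = 37  # -> total = 37
value = total % 8  # -> value = 5

Answer: 5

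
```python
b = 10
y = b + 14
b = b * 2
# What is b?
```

Trace (tracking b):
b = 10  # -> b = 10
y = b + 14  # -> y = 24
b = b * 2  # -> b = 20

Answer: 20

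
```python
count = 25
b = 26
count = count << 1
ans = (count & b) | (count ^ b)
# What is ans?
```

Trace (tracking ans):
count = 25  # -> count = 25
b = 26  # -> b = 26
count = count << 1  # -> count = 50
ans = count & b | count ^ b  # -> ans = 58

Answer: 58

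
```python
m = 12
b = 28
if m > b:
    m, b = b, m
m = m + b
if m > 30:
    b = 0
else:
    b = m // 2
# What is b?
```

Answer: 0

Derivation:
Trace (tracking b):
m = 12  # -> m = 12
b = 28  # -> b = 28
if m > b:  # condition is False
m = m + b  # -> m = 40
if m > 30:  # condition is True
    b = 0  # -> b = 0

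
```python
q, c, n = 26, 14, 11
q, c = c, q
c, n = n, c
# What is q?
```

Trace (tracking q):
q, c, n = (26, 14, 11)  # -> q = 26, c = 14, n = 11
q, c = (c, q)  # -> q = 14, c = 26
c, n = (n, c)  # -> c = 11, n = 26

Answer: 14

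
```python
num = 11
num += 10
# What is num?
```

Answer: 21

Derivation:
Trace (tracking num):
num = 11  # -> num = 11
num += 10  # -> num = 21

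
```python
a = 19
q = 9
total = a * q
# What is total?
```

Trace (tracking total):
a = 19  # -> a = 19
q = 9  # -> q = 9
total = a * q  # -> total = 171

Answer: 171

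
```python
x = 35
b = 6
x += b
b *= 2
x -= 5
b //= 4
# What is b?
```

Answer: 3

Derivation:
Trace (tracking b):
x = 35  # -> x = 35
b = 6  # -> b = 6
x += b  # -> x = 41
b *= 2  # -> b = 12
x -= 5  # -> x = 36
b //= 4  # -> b = 3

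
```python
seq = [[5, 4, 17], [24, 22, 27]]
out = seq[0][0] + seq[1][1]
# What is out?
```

Trace (tracking out):
seq = [[5, 4, 17], [24, 22, 27]]  # -> seq = [[5, 4, 17], [24, 22, 27]]
out = seq[0][0] + seq[1][1]  # -> out = 27

Answer: 27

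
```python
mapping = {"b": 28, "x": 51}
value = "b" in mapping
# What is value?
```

Trace (tracking value):
mapping = {'b': 28, 'x': 51}  # -> mapping = {'b': 28, 'x': 51}
value = 'b' in mapping  # -> value = True

Answer: True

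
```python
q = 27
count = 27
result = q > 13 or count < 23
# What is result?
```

Trace (tracking result):
q = 27  # -> q = 27
count = 27  # -> count = 27
result = q > 13 or count < 23  # -> result = True

Answer: True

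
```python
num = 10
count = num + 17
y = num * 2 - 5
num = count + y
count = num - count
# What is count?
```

Answer: 15

Derivation:
Trace (tracking count):
num = 10  # -> num = 10
count = num + 17  # -> count = 27
y = num * 2 - 5  # -> y = 15
num = count + y  # -> num = 42
count = num - count  # -> count = 15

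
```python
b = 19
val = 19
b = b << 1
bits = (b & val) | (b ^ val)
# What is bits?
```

Answer: 55

Derivation:
Trace (tracking bits):
b = 19  # -> b = 19
val = 19  # -> val = 19
b = b << 1  # -> b = 38
bits = b & val | b ^ val  # -> bits = 55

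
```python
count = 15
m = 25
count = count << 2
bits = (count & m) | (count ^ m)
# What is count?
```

Answer: 60

Derivation:
Trace (tracking count):
count = 15  # -> count = 15
m = 25  # -> m = 25
count = count << 2  # -> count = 60
bits = count & m | count ^ m  # -> bits = 61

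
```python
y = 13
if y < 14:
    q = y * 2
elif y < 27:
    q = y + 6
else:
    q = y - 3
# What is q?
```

Trace (tracking q):
y = 13  # -> y = 13
if y < 14:  # condition is True
    q = y * 2  # -> q = 26

Answer: 26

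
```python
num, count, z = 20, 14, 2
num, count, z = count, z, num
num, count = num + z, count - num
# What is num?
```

Trace (tracking num):
num, count, z = (20, 14, 2)  # -> num = 20, count = 14, z = 2
num, count, z = (count, z, num)  # -> num = 14, count = 2, z = 20
num, count = (num + z, count - num)  # -> num = 34, count = -12

Answer: 34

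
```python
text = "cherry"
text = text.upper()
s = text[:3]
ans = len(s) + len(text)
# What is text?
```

Answer: 'CHERRY'

Derivation:
Trace (tracking text):
text = 'cherry'  # -> text = 'cherry'
text = text.upper()  # -> text = 'CHERRY'
s = text[:3]  # -> s = 'CHE'
ans = len(s) + len(text)  # -> ans = 9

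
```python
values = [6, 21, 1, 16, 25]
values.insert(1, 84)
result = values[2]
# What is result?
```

Trace (tracking result):
values = [6, 21, 1, 16, 25]  # -> values = [6, 21, 1, 16, 25]
values.insert(1, 84)  # -> values = [6, 84, 21, 1, 16, 25]
result = values[2]  # -> result = 21

Answer: 21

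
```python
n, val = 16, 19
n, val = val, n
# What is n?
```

Trace (tracking n):
n, val = (16, 19)  # -> n = 16, val = 19
n, val = (val, n)  # -> n = 19, val = 16

Answer: 19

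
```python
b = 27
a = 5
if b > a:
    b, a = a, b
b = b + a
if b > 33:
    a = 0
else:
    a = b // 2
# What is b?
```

Answer: 32

Derivation:
Trace (tracking b):
b = 27  # -> b = 27
a = 5  # -> a = 5
if b > a:  # condition is True
    b, a = (a, b)  # -> b = 5, a = 27
b = b + a  # -> b = 32
if b > 33:  # condition is False
else:
    a = b // 2  # -> a = 16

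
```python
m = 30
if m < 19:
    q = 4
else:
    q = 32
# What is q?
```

Trace (tracking q):
m = 30  # -> m = 30
if m < 19:  # condition is False
else:
    q = 32  # -> q = 32

Answer: 32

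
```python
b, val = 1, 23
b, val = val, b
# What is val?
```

Answer: 1

Derivation:
Trace (tracking val):
b, val = (1, 23)  # -> b = 1, val = 23
b, val = (val, b)  # -> b = 23, val = 1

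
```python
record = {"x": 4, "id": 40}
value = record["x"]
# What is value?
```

Trace (tracking value):
record = {'x': 4, 'id': 40}  # -> record = {'x': 4, 'id': 40}
value = record['x']  # -> value = 4

Answer: 4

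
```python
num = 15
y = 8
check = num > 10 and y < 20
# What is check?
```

Answer: True

Derivation:
Trace (tracking check):
num = 15  # -> num = 15
y = 8  # -> y = 8
check = num > 10 and y < 20  # -> check = True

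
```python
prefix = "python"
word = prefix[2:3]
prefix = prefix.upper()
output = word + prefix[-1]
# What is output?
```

Answer: 'tN'

Derivation:
Trace (tracking output):
prefix = 'python'  # -> prefix = 'python'
word = prefix[2:3]  # -> word = 't'
prefix = prefix.upper()  # -> prefix = 'PYTHON'
output = word + prefix[-1]  # -> output = 'tN'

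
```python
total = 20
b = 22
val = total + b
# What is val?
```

Answer: 42

Derivation:
Trace (tracking val):
total = 20  # -> total = 20
b = 22  # -> b = 22
val = total + b  # -> val = 42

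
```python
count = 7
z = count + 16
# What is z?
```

Answer: 23

Derivation:
Trace (tracking z):
count = 7  # -> count = 7
z = count + 16  # -> z = 23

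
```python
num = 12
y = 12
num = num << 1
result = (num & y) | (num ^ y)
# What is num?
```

Trace (tracking num):
num = 12  # -> num = 12
y = 12  # -> y = 12
num = num << 1  # -> num = 24
result = num & y | num ^ y  # -> result = 28

Answer: 24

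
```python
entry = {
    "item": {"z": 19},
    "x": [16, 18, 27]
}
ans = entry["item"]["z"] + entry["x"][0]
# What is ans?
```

Trace (tracking ans):
entry = {'item': {'z': 19}, 'x': [16, 18, 27]}  # -> entry = {'item': {'z': 19}, 'x': [16, 18, 27]}
ans = entry['item']['z'] + entry['x'][0]  # -> ans = 35

Answer: 35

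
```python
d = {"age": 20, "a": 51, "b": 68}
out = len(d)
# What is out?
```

Trace (tracking out):
d = {'age': 20, 'a': 51, 'b': 68}  # -> d = {'age': 20, 'a': 51, 'b': 68}
out = len(d)  # -> out = 3

Answer: 3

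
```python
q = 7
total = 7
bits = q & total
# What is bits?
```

Trace (tracking bits):
q = 7  # -> q = 7
total = 7  # -> total = 7
bits = q & total  # -> bits = 7

Answer: 7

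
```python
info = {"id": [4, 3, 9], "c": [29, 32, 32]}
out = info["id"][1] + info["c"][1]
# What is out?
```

Trace (tracking out):
info = {'id': [4, 3, 9], 'c': [29, 32, 32]}  # -> info = {'id': [4, 3, 9], 'c': [29, 32, 32]}
out = info['id'][1] + info['c'][1]  # -> out = 35

Answer: 35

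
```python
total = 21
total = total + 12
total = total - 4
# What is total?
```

Trace (tracking total):
total = 21  # -> total = 21
total = total + 12  # -> total = 33
total = total - 4  # -> total = 29

Answer: 29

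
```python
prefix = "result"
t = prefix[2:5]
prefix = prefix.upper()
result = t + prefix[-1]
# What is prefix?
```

Trace (tracking prefix):
prefix = 'result'  # -> prefix = 'result'
t = prefix[2:5]  # -> t = 'sul'
prefix = prefix.upper()  # -> prefix = 'RESULT'
result = t + prefix[-1]  # -> result = 'sulT'

Answer: 'RESULT'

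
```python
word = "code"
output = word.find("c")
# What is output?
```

Trace (tracking output):
word = 'code'  # -> word = 'code'
output = word.find('c')  # -> output = 0

Answer: 0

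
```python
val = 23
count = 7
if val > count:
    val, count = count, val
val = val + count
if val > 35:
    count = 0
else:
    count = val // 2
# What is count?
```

Trace (tracking count):
val = 23  # -> val = 23
count = 7  # -> count = 7
if val > count:  # condition is True
    val, count = (count, val)  # -> val = 7, count = 23
val = val + count  # -> val = 30
if val > 35:  # condition is False
else:
    count = val // 2  # -> count = 15

Answer: 15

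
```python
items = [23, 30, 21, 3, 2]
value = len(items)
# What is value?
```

Answer: 5

Derivation:
Trace (tracking value):
items = [23, 30, 21, 3, 2]  # -> items = [23, 30, 21, 3, 2]
value = len(items)  # -> value = 5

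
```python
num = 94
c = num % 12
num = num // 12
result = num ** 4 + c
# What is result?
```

Answer: 2411

Derivation:
Trace (tracking result):
num = 94  # -> num = 94
c = num % 12  # -> c = 10
num = num // 12  # -> num = 7
result = num ** 4 + c  # -> result = 2411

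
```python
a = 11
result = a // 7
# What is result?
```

Answer: 1

Derivation:
Trace (tracking result):
a = 11  # -> a = 11
result = a // 7  # -> result = 1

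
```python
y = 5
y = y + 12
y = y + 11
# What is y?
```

Answer: 28

Derivation:
Trace (tracking y):
y = 5  # -> y = 5
y = y + 12  # -> y = 17
y = y + 11  # -> y = 28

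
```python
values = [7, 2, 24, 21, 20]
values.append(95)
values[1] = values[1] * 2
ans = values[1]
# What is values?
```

Answer: [7, 4, 24, 21, 20, 95]

Derivation:
Trace (tracking values):
values = [7, 2, 24, 21, 20]  # -> values = [7, 2, 24, 21, 20]
values.append(95)  # -> values = [7, 2, 24, 21, 20, 95]
values[1] = values[1] * 2  # -> values = [7, 4, 24, 21, 20, 95]
ans = values[1]  # -> ans = 4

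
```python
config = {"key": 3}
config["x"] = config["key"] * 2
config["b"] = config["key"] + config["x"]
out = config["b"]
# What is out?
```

Answer: 9

Derivation:
Trace (tracking out):
config = {'key': 3}  # -> config = {'key': 3}
config['x'] = config['key'] * 2  # -> config = {'key': 3, 'x': 6}
config['b'] = config['key'] + config['x']  # -> config = {'key': 3, 'x': 6, 'b': 9}
out = config['b']  # -> out = 9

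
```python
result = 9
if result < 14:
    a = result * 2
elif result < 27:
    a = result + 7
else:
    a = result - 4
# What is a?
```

Trace (tracking a):
result = 9  # -> result = 9
if result < 14:  # condition is True
    a = result * 2  # -> a = 18

Answer: 18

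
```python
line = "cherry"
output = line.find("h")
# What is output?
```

Trace (tracking output):
line = 'cherry'  # -> line = 'cherry'
output = line.find('h')  # -> output = 1

Answer: 1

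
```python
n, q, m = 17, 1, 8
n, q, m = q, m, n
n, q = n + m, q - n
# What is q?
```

Trace (tracking q):
n, q, m = (17, 1, 8)  # -> n = 17, q = 1, m = 8
n, q, m = (q, m, n)  # -> n = 1, q = 8, m = 17
n, q = (n + m, q - n)  # -> n = 18, q = 7

Answer: 7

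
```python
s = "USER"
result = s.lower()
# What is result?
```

Answer: 'user'

Derivation:
Trace (tracking result):
s = 'USER'  # -> s = 'USER'
result = s.lower()  # -> result = 'user'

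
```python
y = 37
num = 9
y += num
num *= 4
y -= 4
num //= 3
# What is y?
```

Answer: 42

Derivation:
Trace (tracking y):
y = 37  # -> y = 37
num = 9  # -> num = 9
y += num  # -> y = 46
num *= 4  # -> num = 36
y -= 4  # -> y = 42
num //= 3  # -> num = 12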